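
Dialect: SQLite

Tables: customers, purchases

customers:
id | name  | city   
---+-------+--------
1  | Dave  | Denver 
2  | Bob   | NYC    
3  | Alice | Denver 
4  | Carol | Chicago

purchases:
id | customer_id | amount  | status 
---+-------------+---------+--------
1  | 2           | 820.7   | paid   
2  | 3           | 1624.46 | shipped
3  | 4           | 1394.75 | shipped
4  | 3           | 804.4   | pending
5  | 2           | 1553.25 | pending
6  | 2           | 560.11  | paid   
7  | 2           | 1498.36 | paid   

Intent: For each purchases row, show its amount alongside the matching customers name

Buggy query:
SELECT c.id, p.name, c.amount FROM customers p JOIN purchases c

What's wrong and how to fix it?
Bug: Missing join condition: each purchases row is matched to all customers rows instead of just its own

Fix: Specify the join condition linking the foreign key to the parent id

Corrected query:
SELECT c.id, p.name, c.amount FROM customers p JOIN purchases c ON c.customer_id = p.id

Result:
id | name  | amount 
---+-------+--------
1  | Bob   | 820.7  
2  | Alice | 1624.46
3  | Carol | 1394.75
4  | Alice | 804.4  
5  | Bob   | 1553.25
6  | Bob   | 560.11 
7  | Bob   | 1498.36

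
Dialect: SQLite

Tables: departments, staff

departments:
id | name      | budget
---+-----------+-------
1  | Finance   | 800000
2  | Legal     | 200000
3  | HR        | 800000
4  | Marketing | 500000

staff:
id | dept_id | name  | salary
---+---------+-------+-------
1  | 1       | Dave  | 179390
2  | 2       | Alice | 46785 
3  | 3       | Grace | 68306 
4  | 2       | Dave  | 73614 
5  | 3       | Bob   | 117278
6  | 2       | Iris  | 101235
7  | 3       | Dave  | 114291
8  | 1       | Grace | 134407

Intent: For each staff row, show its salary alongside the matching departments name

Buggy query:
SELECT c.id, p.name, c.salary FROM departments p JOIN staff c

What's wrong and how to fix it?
Bug: JOIN with no ON clause produces a cartesian product; every staff row pairs with every departments row

Fix: Add ON c.dept_id = p.id to the JOIN

Corrected query:
SELECT c.id, p.name, c.salary FROM departments p JOIN staff c ON c.dept_id = p.id

Result:
id | name    | salary
---+---------+-------
1  | Finance | 179390
2  | Legal   | 46785 
3  | HR      | 68306 
4  | Legal   | 73614 
5  | HR      | 117278
6  | Legal   | 101235
7  | HR      | 114291
8  | Finance | 134407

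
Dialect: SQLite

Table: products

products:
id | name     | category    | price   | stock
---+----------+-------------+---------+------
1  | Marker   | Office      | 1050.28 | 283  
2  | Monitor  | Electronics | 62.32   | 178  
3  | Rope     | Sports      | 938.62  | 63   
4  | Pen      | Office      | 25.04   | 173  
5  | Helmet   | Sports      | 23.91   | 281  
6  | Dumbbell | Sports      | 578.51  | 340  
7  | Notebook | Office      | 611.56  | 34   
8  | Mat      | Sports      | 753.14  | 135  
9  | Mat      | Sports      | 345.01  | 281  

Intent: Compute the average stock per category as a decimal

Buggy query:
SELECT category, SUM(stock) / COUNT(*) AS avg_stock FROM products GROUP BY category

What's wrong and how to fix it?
Bug: Both operands are integers, so '/' performs integer division and truncates

Fix: Multiply by 1.0 (or CAST to REAL) to force floating-point division

Corrected query:
SELECT category, SUM(stock) * 1.0 / COUNT(*) AS avg_stock FROM products GROUP BY category

Result:
category    | avg_stock 
------------+-----------
Electronics | 178       
Office      | 163.333333
Sports      | 220       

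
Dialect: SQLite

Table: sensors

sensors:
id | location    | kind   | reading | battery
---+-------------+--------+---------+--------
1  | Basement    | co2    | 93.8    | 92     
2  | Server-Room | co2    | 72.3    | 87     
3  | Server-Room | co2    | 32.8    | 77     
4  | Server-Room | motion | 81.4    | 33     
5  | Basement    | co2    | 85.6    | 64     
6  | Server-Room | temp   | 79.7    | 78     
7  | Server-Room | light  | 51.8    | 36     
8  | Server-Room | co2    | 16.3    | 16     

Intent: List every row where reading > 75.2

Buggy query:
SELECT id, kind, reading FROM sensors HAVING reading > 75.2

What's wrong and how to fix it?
Bug: HAVING filters the output of aggregation, but this query has no GROUP BY and no aggregate functions, so SQLite rejects it (HAVING clause on a non-aggregate query); the condition here is per row

Fix: Use WHERE for row-level filtering

Corrected query:
SELECT id, kind, reading FROM sensors WHERE reading > 75.2

Result:
id | kind   | reading
---+--------+--------
1  | co2    | 93.8   
4  | motion | 81.4   
5  | co2    | 85.6   
6  | temp   | 79.7   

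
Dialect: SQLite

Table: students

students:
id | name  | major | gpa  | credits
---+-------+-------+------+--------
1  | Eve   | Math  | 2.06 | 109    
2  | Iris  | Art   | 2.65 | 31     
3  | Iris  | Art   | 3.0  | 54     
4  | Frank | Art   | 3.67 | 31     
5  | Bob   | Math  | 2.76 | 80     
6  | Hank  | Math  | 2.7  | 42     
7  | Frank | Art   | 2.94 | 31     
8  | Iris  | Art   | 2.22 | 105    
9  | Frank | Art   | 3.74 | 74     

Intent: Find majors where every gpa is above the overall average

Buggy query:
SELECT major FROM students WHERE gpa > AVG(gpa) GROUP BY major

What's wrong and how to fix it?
Bug: AVG() is an aggregate; it can't sit directly in WHERE

Fix: Use a subquery for AVG and a HAVING MIN(...) filter so the condition holds for every row in the group

Corrected query:
SELECT major FROM students GROUP BY major HAVING MIN(gpa) > (SELECT AVG(gpa) FROM students)

Result:
(no rows)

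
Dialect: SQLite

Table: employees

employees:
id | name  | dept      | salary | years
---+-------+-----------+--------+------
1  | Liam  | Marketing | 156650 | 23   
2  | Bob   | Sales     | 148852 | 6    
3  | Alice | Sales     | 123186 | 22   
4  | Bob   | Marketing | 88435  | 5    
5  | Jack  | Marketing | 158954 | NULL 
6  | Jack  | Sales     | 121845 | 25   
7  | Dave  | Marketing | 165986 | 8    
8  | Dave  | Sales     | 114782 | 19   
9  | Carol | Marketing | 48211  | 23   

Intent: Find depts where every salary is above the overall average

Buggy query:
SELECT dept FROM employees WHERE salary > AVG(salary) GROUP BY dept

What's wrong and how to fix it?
Bug: WHERE evaluates per row before aggregation, so AVG() is unavailable

Fix: Compute the overall average in a scalar subquery and compare each group's MIN against it in HAVING

Corrected query:
SELECT dept FROM employees GROUP BY dept HAVING MIN(salary) > (SELECT AVG(salary) FROM employees)

Result:
(no rows)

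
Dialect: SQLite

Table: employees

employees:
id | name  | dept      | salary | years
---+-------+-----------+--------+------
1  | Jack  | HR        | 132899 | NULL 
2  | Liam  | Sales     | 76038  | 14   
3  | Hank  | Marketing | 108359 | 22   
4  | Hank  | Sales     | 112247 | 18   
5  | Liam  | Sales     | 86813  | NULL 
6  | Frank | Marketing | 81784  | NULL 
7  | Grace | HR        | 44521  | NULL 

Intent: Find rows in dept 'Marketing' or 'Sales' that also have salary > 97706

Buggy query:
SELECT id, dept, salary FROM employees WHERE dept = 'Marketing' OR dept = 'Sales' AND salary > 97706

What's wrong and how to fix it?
Bug: Without parentheses, AND is evaluated before OR, so the salary filter only applies to the 'Sales' branch

Fix: Add parentheses around the OR so the AND applies to both alternatives

Corrected query:
SELECT id, dept, salary FROM employees WHERE (dept = 'Marketing' OR dept = 'Sales') AND salary > 97706

Result:
id | dept      | salary
---+-----------+-------
3  | Marketing | 108359
4  | Sales     | 112247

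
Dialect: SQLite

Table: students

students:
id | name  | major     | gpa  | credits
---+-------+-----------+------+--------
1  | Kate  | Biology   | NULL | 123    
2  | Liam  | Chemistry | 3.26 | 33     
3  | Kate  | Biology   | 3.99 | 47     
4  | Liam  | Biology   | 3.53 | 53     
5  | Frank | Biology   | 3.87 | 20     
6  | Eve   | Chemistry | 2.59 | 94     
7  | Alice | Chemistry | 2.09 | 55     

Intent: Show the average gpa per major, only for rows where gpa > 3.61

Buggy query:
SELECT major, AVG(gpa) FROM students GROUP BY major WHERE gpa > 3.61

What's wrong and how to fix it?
Bug: Row-level WHERE must come before GROUP BY in the clause order

Fix: Place WHERE between FROM and GROUP BY

Corrected query:
SELECT major, AVG(gpa) FROM students WHERE gpa > 3.61 GROUP BY major

Result:
major   | AVG(gpa)
--------+---------
Biology | 3.93    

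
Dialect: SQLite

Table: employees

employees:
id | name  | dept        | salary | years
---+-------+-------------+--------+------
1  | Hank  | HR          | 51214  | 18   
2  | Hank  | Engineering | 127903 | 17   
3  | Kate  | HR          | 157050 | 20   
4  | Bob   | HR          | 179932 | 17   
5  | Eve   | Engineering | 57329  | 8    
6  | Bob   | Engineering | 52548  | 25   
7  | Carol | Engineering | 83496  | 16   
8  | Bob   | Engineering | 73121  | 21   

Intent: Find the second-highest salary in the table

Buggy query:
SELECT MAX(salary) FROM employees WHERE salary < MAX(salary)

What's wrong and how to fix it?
Bug: MAX(salary) on the right of the comparison is an aggregate-in-WHERE error

Fix: Put the inner MAX in a scalar subquery

Corrected query:
SELECT MAX(salary) FROM employees WHERE salary < (SELECT MAX(salary) FROM employees)

Result:
MAX(salary)
-----------
157050     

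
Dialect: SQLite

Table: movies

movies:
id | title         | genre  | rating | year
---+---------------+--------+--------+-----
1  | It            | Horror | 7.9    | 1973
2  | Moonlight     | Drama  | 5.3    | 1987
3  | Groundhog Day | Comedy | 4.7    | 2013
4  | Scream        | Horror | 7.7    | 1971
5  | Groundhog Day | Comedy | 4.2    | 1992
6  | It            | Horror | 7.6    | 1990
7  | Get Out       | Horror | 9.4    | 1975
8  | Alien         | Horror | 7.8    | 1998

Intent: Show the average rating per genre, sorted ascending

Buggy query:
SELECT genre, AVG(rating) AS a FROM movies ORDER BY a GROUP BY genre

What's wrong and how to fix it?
Bug: GROUP BY must precede ORDER BY

Fix: Reorder: SELECT … FROM … GROUP BY … ORDER BY …

Corrected query:
SELECT genre, AVG(rating) AS a FROM movies GROUP BY genre ORDER BY a

Result:
genre  | a   
-------+-----
Comedy | 4.45
Drama  | 5.3 
Horror | 8.08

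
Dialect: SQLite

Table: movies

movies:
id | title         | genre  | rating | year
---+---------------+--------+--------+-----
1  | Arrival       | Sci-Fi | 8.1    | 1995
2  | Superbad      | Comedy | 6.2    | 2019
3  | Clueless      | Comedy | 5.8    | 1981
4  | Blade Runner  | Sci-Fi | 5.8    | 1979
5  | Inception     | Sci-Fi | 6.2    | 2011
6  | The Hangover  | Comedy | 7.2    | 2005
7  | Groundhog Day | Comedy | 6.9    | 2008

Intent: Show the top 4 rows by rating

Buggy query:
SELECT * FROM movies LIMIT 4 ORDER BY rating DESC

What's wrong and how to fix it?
Bug: LIMIT must come after ORDER BY

Fix: Swap the clauses: ORDER BY first, then LIMIT

Corrected query:
SELECT * FROM movies ORDER BY rating DESC LIMIT 4

Result:
id | title         | genre  | rating | year
---+---------------+--------+--------+-----
1  | Arrival       | Sci-Fi | 8.1    | 1995
6  | The Hangover  | Comedy | 7.2    | 2005
7  | Groundhog Day | Comedy | 6.9    | 2008
2  | Superbad      | Comedy | 6.2    | 2019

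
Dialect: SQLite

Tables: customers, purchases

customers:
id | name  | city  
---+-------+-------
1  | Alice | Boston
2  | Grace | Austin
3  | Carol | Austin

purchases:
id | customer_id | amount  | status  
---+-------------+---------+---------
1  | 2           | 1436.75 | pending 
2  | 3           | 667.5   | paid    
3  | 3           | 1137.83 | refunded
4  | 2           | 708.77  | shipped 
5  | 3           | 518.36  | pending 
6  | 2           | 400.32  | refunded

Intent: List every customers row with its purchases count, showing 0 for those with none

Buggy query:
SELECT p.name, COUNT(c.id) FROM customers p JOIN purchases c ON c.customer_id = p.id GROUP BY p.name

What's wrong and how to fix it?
Bug: An inner join excludes parents with zero children

Fix: Use LEFT JOIN so parents without children still appear (COUNT(c.id) gives 0)

Corrected query:
SELECT p.name, COUNT(c.id) FROM customers p LEFT JOIN purchases c ON c.customer_id = p.id GROUP BY p.name

Result:
name  | COUNT(c.id)
------+------------
Alice | 0          
Carol | 3          
Grace | 3          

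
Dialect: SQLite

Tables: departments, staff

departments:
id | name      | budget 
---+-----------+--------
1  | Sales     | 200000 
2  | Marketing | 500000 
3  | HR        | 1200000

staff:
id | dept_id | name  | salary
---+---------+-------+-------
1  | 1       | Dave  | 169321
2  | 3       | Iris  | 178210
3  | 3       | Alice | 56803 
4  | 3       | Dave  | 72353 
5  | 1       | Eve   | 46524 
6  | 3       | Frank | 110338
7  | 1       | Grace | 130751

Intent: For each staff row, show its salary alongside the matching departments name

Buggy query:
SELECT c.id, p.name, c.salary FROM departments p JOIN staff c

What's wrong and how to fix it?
Bug: Missing join condition: each staff row is matched to all departments rows instead of just its own

Fix: Specify the join condition linking the foreign key to the parent id

Corrected query:
SELECT c.id, p.name, c.salary FROM departments p JOIN staff c ON c.dept_id = p.id

Result:
id | name  | salary
---+-------+-------
1  | Sales | 169321
2  | HR    | 178210
3  | HR    | 56803 
4  | HR    | 72353 
5  | Sales | 46524 
6  | HR    | 110338
7  | Sales | 130751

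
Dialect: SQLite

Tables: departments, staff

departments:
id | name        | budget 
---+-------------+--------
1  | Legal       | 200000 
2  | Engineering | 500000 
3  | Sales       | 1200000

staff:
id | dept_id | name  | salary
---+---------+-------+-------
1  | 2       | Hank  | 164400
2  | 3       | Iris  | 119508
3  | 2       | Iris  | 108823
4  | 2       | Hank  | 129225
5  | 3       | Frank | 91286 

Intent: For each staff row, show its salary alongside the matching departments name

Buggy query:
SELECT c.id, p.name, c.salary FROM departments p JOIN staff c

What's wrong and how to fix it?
Bug: Missing join condition: each staff row is matched to all departments rows instead of just its own

Fix: Specify the join condition linking the foreign key to the parent id

Corrected query:
SELECT c.id, p.name, c.salary FROM departments p JOIN staff c ON c.dept_id = p.id

Result:
id | name        | salary
---+-------------+-------
1  | Engineering | 164400
2  | Sales       | 119508
3  | Engineering | 108823
4  | Engineering | 129225
5  | Sales       | 91286 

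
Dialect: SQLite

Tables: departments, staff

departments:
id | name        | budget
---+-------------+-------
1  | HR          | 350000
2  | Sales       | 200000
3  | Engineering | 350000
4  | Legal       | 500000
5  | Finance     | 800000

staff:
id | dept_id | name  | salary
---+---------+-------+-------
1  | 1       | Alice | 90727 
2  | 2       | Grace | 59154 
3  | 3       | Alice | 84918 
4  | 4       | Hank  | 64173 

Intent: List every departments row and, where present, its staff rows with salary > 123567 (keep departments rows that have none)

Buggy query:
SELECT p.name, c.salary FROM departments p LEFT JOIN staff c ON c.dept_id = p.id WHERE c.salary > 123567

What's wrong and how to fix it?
Bug: Filtering c.salary in WHERE discards the NULL rows produced by LEFT JOIN, turning it into an inner join

Fix: Move the right-table condition into the ON clause so unmatched parents are kept

Corrected query:
SELECT p.name, c.salary FROM departments p LEFT JOIN staff c ON c.dept_id = p.id AND c.salary > 123567

Result:
name        | salary
------------+-------
HR          | NULL  
Sales       | NULL  
Engineering | NULL  
Legal       | NULL  
Finance     | NULL  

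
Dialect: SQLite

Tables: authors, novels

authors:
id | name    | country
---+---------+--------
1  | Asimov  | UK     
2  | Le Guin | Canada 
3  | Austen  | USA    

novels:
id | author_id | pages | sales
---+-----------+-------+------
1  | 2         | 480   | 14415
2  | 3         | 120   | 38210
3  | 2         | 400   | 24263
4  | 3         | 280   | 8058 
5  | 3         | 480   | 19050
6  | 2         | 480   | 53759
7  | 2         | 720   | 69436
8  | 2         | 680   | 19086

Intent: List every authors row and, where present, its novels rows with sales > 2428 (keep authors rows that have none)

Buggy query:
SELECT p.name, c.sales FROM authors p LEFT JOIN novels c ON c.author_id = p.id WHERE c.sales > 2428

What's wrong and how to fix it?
Bug: A WHERE condition on the right-hand table after LEFT JOIN drops unmatched parents

Fix: Put 'c.sales > 2428' in the JOIN's ON clause instead of WHERE

Corrected query:
SELECT p.name, c.sales FROM authors p LEFT JOIN novels c ON c.author_id = p.id AND c.sales > 2428

Result:
name    | sales
--------+------
Asimov  | NULL 
Le Guin | 14415
Le Guin | 19086
Le Guin | 24263
Le Guin | 53759
Le Guin | 69436
Austen  | 8058 
Austen  | 19050
Austen  | 38210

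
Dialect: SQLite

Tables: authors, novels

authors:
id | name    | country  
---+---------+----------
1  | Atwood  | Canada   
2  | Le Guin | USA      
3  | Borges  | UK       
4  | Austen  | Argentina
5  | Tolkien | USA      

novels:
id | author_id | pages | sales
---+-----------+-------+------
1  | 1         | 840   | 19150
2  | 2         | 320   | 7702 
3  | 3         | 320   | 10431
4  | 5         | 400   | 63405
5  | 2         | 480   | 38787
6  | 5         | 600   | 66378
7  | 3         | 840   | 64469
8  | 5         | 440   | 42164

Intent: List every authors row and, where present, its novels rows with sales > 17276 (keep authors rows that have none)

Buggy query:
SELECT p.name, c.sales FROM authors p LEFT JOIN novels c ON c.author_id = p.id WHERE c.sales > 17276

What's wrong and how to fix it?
Bug: A WHERE condition on the right-hand table after LEFT JOIN drops unmatched parents

Fix: Move the right-table condition into the ON clause so unmatched parents are kept

Corrected query:
SELECT p.name, c.sales FROM authors p LEFT JOIN novels c ON c.author_id = p.id AND c.sales > 17276

Result:
name    | sales
--------+------
Atwood  | 19150
Le Guin | 38787
Borges  | 64469
Austen  | NULL 
Tolkien | 42164
Tolkien | 63405
Tolkien | 66378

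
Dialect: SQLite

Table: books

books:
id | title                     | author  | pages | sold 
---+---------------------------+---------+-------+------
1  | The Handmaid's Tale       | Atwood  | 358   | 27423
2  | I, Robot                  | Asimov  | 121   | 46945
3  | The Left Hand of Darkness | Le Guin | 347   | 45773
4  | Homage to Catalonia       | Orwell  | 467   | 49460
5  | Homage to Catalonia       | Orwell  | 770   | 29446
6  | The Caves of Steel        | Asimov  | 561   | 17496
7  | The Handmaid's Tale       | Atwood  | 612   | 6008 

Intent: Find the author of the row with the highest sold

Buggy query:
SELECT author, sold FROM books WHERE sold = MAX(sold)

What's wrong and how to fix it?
Bug: WHERE is evaluated per row; an aggregate over the whole table isn't defined there

Fix: Use a subquery: WHERE sold = (SELECT MAX(sold) FROM books)

Corrected query:
SELECT author, sold FROM books WHERE sold = (SELECT MAX(sold) FROM books)

Result:
author | sold 
-------+------
Orwell | 49460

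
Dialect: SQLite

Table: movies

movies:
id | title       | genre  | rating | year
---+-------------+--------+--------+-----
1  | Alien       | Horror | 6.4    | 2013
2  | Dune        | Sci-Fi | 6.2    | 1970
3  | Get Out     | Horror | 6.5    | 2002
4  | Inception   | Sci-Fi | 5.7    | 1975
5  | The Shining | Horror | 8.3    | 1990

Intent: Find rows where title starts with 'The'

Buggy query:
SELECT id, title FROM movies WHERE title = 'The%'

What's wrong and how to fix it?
Bug: Wildcards only work with LIKE; '=' treats '%' as a literal character

Fix: Use LIKE for wildcard pattern matching

Corrected query:
SELECT id, title FROM movies WHERE title LIKE 'The%'

Result:
id | title      
---+------------
5  | The Shining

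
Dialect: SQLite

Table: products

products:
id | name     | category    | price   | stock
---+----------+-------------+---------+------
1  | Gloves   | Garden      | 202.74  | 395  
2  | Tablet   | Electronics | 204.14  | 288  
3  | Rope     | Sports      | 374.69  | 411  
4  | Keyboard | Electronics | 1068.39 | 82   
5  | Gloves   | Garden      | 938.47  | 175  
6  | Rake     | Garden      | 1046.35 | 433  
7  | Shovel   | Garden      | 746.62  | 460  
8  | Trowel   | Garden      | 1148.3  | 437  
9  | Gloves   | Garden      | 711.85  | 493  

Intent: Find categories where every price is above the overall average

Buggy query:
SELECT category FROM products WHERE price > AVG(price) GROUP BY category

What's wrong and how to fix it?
Bug: WHERE evaluates per row before aggregation, so AVG() is unavailable

Fix: Use a subquery for AVG and a HAVING MIN(...) filter so the condition holds for every row in the group

Corrected query:
SELECT category FROM products GROUP BY category HAVING MIN(price) > (SELECT AVG(price) FROM products)

Result:
(no rows)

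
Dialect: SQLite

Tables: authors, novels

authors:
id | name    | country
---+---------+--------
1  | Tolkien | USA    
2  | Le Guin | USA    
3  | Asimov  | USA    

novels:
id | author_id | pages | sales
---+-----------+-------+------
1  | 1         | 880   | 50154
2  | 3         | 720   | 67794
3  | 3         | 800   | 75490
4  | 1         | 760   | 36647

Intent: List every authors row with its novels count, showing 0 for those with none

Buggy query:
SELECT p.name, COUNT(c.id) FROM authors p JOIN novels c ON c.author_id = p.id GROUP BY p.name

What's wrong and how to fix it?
Bug: An inner join excludes parents with zero children

Fix: Switch to LEFT JOIN to retain unmatched parent rows

Corrected query:
SELECT p.name, COUNT(c.id) FROM authors p LEFT JOIN novels c ON c.author_id = p.id GROUP BY p.name

Result:
name    | COUNT(c.id)
--------+------------
Asimov  | 2          
Le Guin | 0          
Tolkien | 2          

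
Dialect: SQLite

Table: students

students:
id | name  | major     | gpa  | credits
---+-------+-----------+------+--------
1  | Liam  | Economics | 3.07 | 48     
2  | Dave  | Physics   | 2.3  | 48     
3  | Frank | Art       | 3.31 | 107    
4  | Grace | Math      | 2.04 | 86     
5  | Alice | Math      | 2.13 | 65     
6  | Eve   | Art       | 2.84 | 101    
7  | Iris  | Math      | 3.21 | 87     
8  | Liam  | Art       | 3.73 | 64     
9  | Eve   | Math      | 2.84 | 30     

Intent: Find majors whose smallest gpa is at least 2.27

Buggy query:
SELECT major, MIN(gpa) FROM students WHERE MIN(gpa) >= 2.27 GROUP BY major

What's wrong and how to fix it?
Bug: Aggregates like MIN are computed per group after WHERE runs

Fix: Replace WHERE with HAVING after the GROUP BY

Corrected query:
SELECT major, MIN(gpa) FROM students GROUP BY major HAVING MIN(gpa) >= 2.27

Result:
major     | MIN(gpa)
----------+---------
Art       | 2.84    
Economics | 3.07    
Physics   | 2.3     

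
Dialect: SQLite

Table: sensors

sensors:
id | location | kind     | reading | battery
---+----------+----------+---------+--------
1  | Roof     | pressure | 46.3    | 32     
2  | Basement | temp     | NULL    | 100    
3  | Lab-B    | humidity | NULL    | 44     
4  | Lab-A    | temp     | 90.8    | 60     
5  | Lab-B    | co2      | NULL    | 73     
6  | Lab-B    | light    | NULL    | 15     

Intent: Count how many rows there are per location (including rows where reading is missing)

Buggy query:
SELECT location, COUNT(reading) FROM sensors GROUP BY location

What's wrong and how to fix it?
Bug: COUNT(column) counts non-NULL values only; rows with NULL reading aren't counted

Fix: Use COUNT(*) to count all rows regardless of NULL

Corrected query:
SELECT location, COUNT(*) FROM sensors GROUP BY location

Result:
location | COUNT(*)
---------+---------
Basement | 1       
Lab-A    | 1       
Lab-B    | 3       
Roof     | 1       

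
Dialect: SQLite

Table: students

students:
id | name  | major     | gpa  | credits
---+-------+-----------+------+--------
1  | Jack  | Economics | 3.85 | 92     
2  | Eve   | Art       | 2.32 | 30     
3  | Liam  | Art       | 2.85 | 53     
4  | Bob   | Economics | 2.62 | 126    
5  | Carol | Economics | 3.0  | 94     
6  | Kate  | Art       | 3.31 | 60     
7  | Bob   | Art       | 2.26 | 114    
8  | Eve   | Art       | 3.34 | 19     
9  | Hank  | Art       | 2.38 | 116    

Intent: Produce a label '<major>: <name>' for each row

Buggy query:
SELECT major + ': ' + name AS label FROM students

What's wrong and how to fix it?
Bug: SQLite uses || for string concatenation; + coerces text to numbers (yielding 0)

Fix: Use the || operator for string concatenation

Corrected query:
SELECT major || ': ' || name AS label FROM students

Result:
label           
----------------
Economics: Jack 
Art: Eve        
Art: Liam       
Economics: Bob  
Economics: Carol
Art: Kate       
Art: Bob        
Art: Eve        
Art: Hank       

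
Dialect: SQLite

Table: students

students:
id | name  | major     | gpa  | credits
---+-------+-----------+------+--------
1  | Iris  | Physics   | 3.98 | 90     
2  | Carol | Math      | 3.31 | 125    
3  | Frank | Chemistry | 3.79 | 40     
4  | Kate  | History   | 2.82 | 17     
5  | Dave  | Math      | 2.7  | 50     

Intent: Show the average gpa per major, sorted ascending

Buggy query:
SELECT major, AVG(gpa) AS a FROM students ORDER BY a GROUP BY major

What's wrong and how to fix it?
Bug: GROUP BY must precede ORDER BY

Fix: Reorder: SELECT … FROM … GROUP BY … ORDER BY …

Corrected query:
SELECT major, AVG(gpa) AS a FROM students GROUP BY major ORDER BY a

Result:
major     | a    
----------+------
History   | 2.82 
Math      | 3.005
Chemistry | 3.79 
Physics   | 3.98 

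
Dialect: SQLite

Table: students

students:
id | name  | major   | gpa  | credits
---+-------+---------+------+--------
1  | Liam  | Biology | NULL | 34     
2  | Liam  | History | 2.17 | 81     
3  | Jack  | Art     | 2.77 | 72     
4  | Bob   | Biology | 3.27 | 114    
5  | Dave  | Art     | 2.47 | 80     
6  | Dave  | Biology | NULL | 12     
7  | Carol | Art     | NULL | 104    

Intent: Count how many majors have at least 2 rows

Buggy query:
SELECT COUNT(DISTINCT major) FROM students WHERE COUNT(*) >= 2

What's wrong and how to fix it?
Bug: WHERE filters individual rows, not groups, so a group-level COUNT is invalid there

Fix: Use a subquery that GROUPs and filters with HAVING, then count its rows

Corrected query:
SELECT COUNT(*) FROM (SELECT major FROM students GROUP BY major HAVING COUNT(*) >= 2)

Result:
COUNT(*)
--------
2       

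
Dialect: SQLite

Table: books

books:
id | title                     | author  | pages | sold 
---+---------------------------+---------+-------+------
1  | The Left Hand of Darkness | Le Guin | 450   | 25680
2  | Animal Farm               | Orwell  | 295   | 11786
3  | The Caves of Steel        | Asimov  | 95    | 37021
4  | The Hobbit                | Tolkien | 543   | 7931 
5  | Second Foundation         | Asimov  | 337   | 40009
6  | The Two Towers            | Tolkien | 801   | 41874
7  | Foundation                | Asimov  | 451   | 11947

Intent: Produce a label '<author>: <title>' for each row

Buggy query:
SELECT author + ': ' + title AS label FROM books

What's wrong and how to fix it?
Bug: SQLite uses || for string concatenation; + coerces text to numbers (yielding 0)

Fix: Replace + with || to concatenate text

Corrected query:
SELECT author || ': ' || title AS label FROM books

Result:
label                             
----------------------------------
Le Guin: The Left Hand of Darkness
Orwell: Animal Farm               
Asimov: The Caves of Steel        
Tolkien: The Hobbit               
Asimov: Second Foundation         
Tolkien: The Two Towers           
Asimov: Foundation                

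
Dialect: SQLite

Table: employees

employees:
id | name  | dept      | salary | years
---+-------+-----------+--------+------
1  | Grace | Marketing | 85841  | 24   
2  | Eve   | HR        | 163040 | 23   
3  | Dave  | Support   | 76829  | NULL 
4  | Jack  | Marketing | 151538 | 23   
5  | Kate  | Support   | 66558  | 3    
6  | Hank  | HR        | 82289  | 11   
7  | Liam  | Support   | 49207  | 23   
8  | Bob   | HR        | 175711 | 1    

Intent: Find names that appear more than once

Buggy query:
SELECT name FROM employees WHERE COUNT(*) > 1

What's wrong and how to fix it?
Bug: WHERE can't reference COUNT(*); aggregates are computed after WHERE

Fix: GROUP BY name, then filter groups with HAVING COUNT(*) > 1

Corrected query:
SELECT name FROM employees GROUP BY name HAVING COUNT(*) > 1

Result:
(no rows)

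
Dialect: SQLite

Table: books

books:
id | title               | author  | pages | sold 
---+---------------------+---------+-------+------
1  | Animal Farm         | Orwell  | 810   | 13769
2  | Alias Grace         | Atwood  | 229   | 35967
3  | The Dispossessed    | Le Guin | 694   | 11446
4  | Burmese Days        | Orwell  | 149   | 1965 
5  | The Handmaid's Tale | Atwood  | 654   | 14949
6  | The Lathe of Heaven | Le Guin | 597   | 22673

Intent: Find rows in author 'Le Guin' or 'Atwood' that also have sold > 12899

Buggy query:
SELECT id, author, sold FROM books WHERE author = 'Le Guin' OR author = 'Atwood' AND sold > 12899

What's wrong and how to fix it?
Bug: Without parentheses, AND is evaluated before OR, so the sold filter only applies to the 'Atwood' branch

Fix: Group the OR with parentheses (or use IN), then AND the threshold

Corrected query:
SELECT id, author, sold FROM books WHERE (author = 'Le Guin' OR author = 'Atwood') AND sold > 12899

Result:
id | author  | sold 
---+---------+------
2  | Atwood  | 35967
5  | Atwood  | 14949
6  | Le Guin | 22673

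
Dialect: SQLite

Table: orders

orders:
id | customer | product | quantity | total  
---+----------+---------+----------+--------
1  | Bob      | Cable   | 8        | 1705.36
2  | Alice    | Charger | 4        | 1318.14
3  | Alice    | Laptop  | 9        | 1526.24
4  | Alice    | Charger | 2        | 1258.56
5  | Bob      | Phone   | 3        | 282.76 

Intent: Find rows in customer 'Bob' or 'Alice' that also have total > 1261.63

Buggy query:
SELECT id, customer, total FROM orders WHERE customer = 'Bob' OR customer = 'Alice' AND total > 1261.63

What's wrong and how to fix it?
Bug: AND binds tighter than OR, so this parses as customer = 'Bob' OR (customer = 'Alice' AND total > 1261.63)

Fix: Group the OR with parentheses (or use IN), then AND the threshold

Corrected query:
SELECT id, customer, total FROM orders WHERE (customer = 'Bob' OR customer = 'Alice') AND total > 1261.63

Result:
id | customer | total  
---+----------+--------
1  | Bob      | 1705.36
2  | Alice    | 1318.14
3  | Alice    | 1526.24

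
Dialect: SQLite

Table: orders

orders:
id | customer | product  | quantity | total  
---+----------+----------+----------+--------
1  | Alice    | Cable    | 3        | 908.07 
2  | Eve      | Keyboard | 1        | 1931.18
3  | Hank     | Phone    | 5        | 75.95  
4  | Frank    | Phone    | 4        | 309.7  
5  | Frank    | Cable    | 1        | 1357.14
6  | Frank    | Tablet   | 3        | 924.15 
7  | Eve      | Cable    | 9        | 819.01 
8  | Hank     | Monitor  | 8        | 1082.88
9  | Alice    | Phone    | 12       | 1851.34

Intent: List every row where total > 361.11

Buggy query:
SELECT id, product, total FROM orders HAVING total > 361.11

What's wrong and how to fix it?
Bug: This is a non-aggregate query (no GROUP BY, no aggregates), so in SQLite the HAVING clause is invalid here; a row-level condition belongs in WHERE

Fix: Use WHERE for row-level filtering

Corrected query:
SELECT id, product, total FROM orders WHERE total > 361.11

Result:
id | product  | total  
---+----------+--------
1  | Cable    | 908.07 
2  | Keyboard | 1931.18
5  | Cable    | 1357.14
6  | Tablet   | 924.15 
7  | Cable    | 819.01 
8  | Monitor  | 1082.88
9  | Phone    | 1851.34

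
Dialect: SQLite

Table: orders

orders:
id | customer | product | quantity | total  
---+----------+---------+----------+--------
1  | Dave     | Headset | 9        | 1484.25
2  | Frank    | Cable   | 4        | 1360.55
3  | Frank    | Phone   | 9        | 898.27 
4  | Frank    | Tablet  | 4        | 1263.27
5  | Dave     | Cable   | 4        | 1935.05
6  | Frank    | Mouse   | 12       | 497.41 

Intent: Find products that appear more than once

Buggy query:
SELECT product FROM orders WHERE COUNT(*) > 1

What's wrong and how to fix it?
Bug: WHERE can't reference COUNT(*); aggregates are computed after WHERE

Fix: Group first, then use HAVING for the count condition

Corrected query:
SELECT product FROM orders GROUP BY product HAVING COUNT(*) > 1

Result:
product
-------
Cable  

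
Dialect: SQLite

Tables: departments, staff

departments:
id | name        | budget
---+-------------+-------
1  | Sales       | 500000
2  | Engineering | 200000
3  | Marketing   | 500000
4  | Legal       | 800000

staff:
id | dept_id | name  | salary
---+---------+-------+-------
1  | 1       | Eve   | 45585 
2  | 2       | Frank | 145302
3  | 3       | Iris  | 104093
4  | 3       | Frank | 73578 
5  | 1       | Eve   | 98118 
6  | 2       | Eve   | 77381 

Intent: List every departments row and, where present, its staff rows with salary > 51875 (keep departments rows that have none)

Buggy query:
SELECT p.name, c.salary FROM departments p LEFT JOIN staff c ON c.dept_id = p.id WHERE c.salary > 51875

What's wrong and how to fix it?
Bug: A WHERE condition on the right-hand table after LEFT JOIN drops unmatched parents

Fix: Put 'c.salary > 51875' in the JOIN's ON clause instead of WHERE

Corrected query:
SELECT p.name, c.salary FROM departments p LEFT JOIN staff c ON c.dept_id = p.id AND c.salary > 51875

Result:
name        | salary
------------+-------
Sales       | 98118 
Engineering | 77381 
Engineering | 145302
Marketing   | 73578 
Marketing   | 104093
Legal       | NULL  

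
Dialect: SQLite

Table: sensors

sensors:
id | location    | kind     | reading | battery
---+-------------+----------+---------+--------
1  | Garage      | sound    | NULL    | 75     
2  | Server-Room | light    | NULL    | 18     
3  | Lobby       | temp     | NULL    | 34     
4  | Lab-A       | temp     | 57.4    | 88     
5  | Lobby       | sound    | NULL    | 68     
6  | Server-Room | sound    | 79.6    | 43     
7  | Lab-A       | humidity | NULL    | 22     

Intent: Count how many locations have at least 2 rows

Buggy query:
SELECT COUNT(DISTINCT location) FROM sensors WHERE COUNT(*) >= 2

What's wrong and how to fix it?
Bug: COUNT(*) cannot appear in WHERE; the per-group count doesn't exist yet

Fix: Use a subquery that GROUPs and filters with HAVING, then count its rows

Corrected query:
SELECT COUNT(*) FROM (SELECT location FROM sensors GROUP BY location HAVING COUNT(*) >= 2)

Result:
COUNT(*)
--------
3       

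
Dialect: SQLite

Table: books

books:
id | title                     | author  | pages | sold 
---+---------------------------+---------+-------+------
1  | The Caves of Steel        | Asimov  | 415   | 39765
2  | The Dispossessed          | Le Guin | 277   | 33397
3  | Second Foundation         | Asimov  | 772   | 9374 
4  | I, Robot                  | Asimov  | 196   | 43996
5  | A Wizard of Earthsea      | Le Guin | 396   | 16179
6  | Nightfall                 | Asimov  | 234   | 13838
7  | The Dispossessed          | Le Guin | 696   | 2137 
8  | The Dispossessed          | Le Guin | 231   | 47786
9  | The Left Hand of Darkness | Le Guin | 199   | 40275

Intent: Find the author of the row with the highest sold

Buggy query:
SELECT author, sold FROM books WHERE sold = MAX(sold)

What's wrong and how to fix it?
Bug: WHERE is evaluated per row; an aggregate over the whole table isn't defined there

Fix: Wrap MAX in a scalar subquery so WHERE compares against a single value

Corrected query:
SELECT author, sold FROM books WHERE sold = (SELECT MAX(sold) FROM books)

Result:
author  | sold 
--------+------
Le Guin | 47786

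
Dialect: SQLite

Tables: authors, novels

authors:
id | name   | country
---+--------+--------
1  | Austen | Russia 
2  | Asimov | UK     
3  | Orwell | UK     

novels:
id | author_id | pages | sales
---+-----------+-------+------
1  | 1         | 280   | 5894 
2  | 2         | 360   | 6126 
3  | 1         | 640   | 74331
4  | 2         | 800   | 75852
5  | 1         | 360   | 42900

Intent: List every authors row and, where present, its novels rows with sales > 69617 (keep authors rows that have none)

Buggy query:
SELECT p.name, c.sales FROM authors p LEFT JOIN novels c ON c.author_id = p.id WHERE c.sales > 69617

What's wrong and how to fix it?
Bug: Filtering c.sales in WHERE discards the NULL rows produced by LEFT JOIN, turning it into an inner join

Fix: Put 'c.sales > 69617' in the JOIN's ON clause instead of WHERE

Corrected query:
SELECT p.name, c.sales FROM authors p LEFT JOIN novels c ON c.author_id = p.id AND c.sales > 69617

Result:
name   | sales
-------+------
Austen | 74331
Asimov | 75852
Orwell | NULL 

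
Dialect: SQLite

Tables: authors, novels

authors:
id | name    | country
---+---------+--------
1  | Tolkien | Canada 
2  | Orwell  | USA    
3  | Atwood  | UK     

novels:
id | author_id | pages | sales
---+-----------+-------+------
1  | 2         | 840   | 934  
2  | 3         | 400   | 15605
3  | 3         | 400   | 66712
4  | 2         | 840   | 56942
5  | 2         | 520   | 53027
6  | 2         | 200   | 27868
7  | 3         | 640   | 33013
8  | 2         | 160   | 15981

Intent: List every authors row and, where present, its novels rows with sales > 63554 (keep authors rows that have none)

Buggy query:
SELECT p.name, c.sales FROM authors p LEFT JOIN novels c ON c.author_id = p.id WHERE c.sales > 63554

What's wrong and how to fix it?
Bug: Filtering c.sales in WHERE discards the NULL rows produced by LEFT JOIN, turning it into an inner join

Fix: Move the right-table condition into the ON clause so unmatched parents are kept

Corrected query:
SELECT p.name, c.sales FROM authors p LEFT JOIN novels c ON c.author_id = p.id AND c.sales > 63554

Result:
name    | sales
--------+------
Tolkien | NULL 
Orwell  | NULL 
Atwood  | 66712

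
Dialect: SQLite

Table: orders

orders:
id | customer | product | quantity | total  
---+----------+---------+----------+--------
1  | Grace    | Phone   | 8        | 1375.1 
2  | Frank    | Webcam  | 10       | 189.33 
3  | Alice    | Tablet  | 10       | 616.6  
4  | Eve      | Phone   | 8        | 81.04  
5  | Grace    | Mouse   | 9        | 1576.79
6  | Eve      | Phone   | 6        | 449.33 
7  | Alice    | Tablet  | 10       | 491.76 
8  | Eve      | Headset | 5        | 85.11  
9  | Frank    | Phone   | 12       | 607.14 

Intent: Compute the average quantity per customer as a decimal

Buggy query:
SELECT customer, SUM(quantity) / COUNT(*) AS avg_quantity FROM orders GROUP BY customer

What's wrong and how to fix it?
Bug: SUM(quantity) and COUNT(*) are both integers; the division truncates the fractional part

Fix: Cast one side to REAL so the division keeps the fractional part

Corrected query:
SELECT customer, SUM(quantity) * 1.0 / COUNT(*) AS avg_quantity FROM orders GROUP BY customer

Result:
customer | avg_quantity
---------+-------------
Alice    | 10          
Eve      | 6.333333    
Frank    | 11          
Grace    | 8.5         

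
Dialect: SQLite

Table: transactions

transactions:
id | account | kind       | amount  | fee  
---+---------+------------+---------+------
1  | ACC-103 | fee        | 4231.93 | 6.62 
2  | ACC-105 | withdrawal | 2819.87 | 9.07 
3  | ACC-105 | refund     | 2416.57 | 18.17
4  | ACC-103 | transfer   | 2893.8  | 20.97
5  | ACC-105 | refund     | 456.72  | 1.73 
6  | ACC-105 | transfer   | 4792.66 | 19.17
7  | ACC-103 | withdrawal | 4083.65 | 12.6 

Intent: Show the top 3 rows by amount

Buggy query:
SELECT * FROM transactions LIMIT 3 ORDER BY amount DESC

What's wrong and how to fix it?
Bug: LIMIT must come after ORDER BY

Fix: Sort with ORDER BY, then apply LIMIT

Corrected query:
SELECT * FROM transactions ORDER BY amount DESC LIMIT 3

Result:
id | account | kind       | amount  | fee  
---+---------+------------+---------+------
6  | ACC-105 | transfer   | 4792.66 | 19.17
1  | ACC-103 | fee        | 4231.93 | 6.62 
7  | ACC-103 | withdrawal | 4083.65 | 12.6 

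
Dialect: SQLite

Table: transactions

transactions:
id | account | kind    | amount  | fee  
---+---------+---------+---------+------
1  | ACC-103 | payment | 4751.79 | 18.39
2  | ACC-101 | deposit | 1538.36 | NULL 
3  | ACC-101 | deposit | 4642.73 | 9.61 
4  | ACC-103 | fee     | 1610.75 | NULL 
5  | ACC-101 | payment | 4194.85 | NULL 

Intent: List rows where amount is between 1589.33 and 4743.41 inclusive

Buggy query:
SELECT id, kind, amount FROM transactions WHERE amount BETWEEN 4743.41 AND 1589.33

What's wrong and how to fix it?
Bug: BETWEEN expects the lower bound first; with 4743.41 AND 1589.33 the range is empty

Fix: Swap the bounds so the smaller value comes first

Corrected query:
SELECT id, kind, amount FROM transactions WHERE amount BETWEEN 1589.33 AND 4743.41

Result:
id | kind    | amount 
---+---------+--------
3  | deposit | 4642.73
4  | fee     | 1610.75
5  | payment | 4194.85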